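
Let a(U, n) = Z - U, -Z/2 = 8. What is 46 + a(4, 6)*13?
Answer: -214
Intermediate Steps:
Z = -16 (Z = -2*8 = -16)
a(U, n) = -16 - U
46 + a(4, 6)*13 = 46 + (-16 - 1*4)*13 = 46 + (-16 - 4)*13 = 46 - 20*13 = 46 - 260 = -214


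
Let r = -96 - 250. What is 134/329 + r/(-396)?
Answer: 83449/65142 ≈ 1.2810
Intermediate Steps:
r = -346
134/329 + r/(-396) = 134/329 - 346/(-396) = 134*(1/329) - 346*(-1/396) = 134/329 + 173/198 = 83449/65142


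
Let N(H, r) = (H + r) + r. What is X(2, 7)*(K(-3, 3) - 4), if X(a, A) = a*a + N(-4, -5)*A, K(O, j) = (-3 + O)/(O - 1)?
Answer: 235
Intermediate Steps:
K(O, j) = (-3 + O)/(-1 + O)
N(H, r) = H + 2*r
X(a, A) = a**2 - 14*A (X(a, A) = a*a + (-4 + 2*(-5))*A = a**2 + (-4 - 10)*A = a**2 - 14*A)
X(2, 7)*(K(-3, 3) - 4) = (2**2 - 14*7)*((-3 - 3)/(-1 - 3) - 4) = (4 - 98)*(-6/(-4) - 4) = -94*(-1/4*(-6) - 4) = -94*(3/2 - 4) = -94*(-5/2) = 235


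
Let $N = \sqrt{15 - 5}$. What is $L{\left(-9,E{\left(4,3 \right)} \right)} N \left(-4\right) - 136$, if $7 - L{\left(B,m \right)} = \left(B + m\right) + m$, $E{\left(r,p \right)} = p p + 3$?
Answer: $-136 + 32 \sqrt{10} \approx -34.807$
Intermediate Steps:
$E{\left(r,p \right)} = 3 + p^{2}$ ($E{\left(r,p \right)} = p^{2} + 3 = 3 + p^{2}$)
$L{\left(B,m \right)} = 7 - B - 2 m$ ($L{\left(B,m \right)} = 7 - \left(\left(B + m\right) + m\right) = 7 - \left(B + 2 m\right) = 7 - B - 2 m$)
$N = \sqrt{10} \approx 3.1623$
$L{\left(-9,E{\left(4,3 \right)} \right)} N \left(-4\right) - 136 = \left(7 - -9 - 2 \left(3 + 3^{2}\right)\right) \sqrt{10} \left(-4\right) - 136 = \left(7 + 9 - 2 \left(3 + 9\right)\right) \left(- 4 \sqrt{10}\right) - 136 = \left(7 + 9 - 24\right) \left(- 4 \sqrt{10}\right) - 136 = - 8 \left(- 4 \sqrt{10}\right) - 136 = 32 \sqrt{10} - 136 = -136 + 32 \sqrt{10}$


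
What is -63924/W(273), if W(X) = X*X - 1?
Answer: -15981/18632 ≈ -0.85772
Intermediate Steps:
W(X) = -1 + X**2 (W(X) = X**2 - 1 = -1 + X**2)
-63924/W(273) = -63924/(-1 + 273**2) = -63924/(-1 + 74529) = -63924/74528 = -63924*1/74528 = -15981/18632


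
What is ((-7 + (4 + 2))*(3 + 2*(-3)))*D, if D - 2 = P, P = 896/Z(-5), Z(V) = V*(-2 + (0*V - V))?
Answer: -866/5 ≈ -173.20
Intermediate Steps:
Z(V) = V*(-2 - V) (Z(V) = V*(-2 + (0 - V)) = V*(-2 - V))
P = -896/15 (P = 896/((-1*(-5)*(2 - 5))) = 896/((-1*(-5)*(-3))) = 896/(-15) = 896*(-1/15) = -896/15 ≈ -59.733)
D = -866/15 (D = 2 - 896/15 = -866/15 ≈ -57.733)
((-7 + (4 + 2))*(3 + 2*(-3)))*D = ((-7 + (4 + 2))*(3 + 2*(-3)))*(-866/15) = ((-7 + 6)*(3 - 6))*(-866/15) = -1*(-3)*(-866/15) = 3*(-866/15) = -866/5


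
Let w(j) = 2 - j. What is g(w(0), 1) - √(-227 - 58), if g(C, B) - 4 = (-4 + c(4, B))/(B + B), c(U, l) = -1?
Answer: 3/2 - I*√285 ≈ 1.5 - 16.882*I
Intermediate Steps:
g(C, B) = 4 - 5/(2*B) (g(C, B) = 4 + (-4 - 1)/(B + B) = 4 - 5*1/(2*B) = 4 - 5/(2*B))
g(w(0), 1) - √(-227 - 58) = (4 - 5/2/1) - √(-227 - 58) = (4 - 5/2*1) - √(-285) = (4 - 5/2) - I*√285 = 3/2 - I*√285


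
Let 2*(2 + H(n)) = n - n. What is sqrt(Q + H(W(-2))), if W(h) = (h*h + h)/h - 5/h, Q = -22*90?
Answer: I*sqrt(1982) ≈ 44.52*I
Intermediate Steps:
Q = -1980
W(h) = -5/h + (h + h**2)/h (W(h) = (h**2 + h)/h - 5/h = (h + h**2)/h - 5/h = -5/h + (h + h**2)/h)
H(n) = -2 (H(n) = -2 + (n - n)/2 = -2 + (1/2)*0 = -2 + 0 = -2)
sqrt(Q + H(W(-2))) = sqrt(-1980 - 2) = sqrt(-1982) = I*sqrt(1982)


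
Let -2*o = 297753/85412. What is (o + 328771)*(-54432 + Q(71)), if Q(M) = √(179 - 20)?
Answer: -382124067665004/21353 + 56161679551*√159/170824 ≈ -1.7891e+10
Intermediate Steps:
Q(M) = √159
o = -297753/170824 (o = -297753/(2*85412) = -½*297753/85412 = -297753/170824 ≈ -1.7430)
(o + 328771)*(-54432 + Q(71)) = (-297753/170824 + 328771)*(-54432 + √159) = 56161679551*(-54432 + √159)/170824 = -382124067665004/21353 + 56161679551*√159/170824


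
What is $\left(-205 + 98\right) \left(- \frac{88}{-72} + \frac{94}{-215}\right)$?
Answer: $- \frac{162533}{1935} \approx -83.996$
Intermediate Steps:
$\left(-205 + 98\right) \left(- \frac{88}{-72} + \frac{94}{-215}\right) = - 107 \left(\left(-88\right) \left(- \frac{1}{72}\right) + 94 \left(- \frac{1}{215}\right)\right) = - 107 \left(\frac{11}{9} - \frac{94}{215}\right) = \left(-107\right) \frac{1519}{1935} = - \frac{162533}{1935}$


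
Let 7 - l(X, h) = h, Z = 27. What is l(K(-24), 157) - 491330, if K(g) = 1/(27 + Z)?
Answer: -491480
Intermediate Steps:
K(g) = 1/54 (K(g) = 1/(27 + 27) = 1/54)
l(X, h) = 7 - h
l(K(-24), 157) - 491330 = (7 - 1*157) - 491330 = (7 - 157) - 491330 = -150 - 491330 = -491480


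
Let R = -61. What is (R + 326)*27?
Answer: 7155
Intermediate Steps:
(R + 326)*27 = (-61 + 326)*27 = 265*27 = 7155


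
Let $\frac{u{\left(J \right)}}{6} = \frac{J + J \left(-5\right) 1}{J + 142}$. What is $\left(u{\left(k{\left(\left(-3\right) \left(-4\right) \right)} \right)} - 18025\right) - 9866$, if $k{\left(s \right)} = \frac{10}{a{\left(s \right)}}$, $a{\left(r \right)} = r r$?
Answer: $- \frac{285297159}{10229} \approx -27891.0$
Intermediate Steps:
$a{\left(r \right)} = r^{2}$
$k{\left(s \right)} = \frac{10}{s^{2}}$
$u{\left(J \right)} = - \frac{24 J}{142 + J}$ ($u{\left(J \right)} = 6 \frac{J + J \left(-5\right) 1}{J + 142} = 6 \frac{J + - 5 J 1}{142 + J} = 6 \frac{J - 5 J}{142 + J} = 6 \frac{\left(-4\right) J}{142 + J} = 6 \left(- \frac{4 J}{142 + J}\right) = - \frac{24 J}{142 + J}$)
$\left(u{\left(k{\left(\left(-3\right) \left(-4\right) \right)} \right)} - 18025\right) - 9866 = \left(- \frac{24 \cdot \frac{10}{144}}{142 + \frac{10}{144}} - 18025\right) - 9866 = \left(- \frac{24 \cdot 10 \cdot \frac{1}{144}}{142 + 10 \cdot \frac{1}{144}} - 18025\right) - 9866 = \left(\left(-24\right) \frac{5}{72} \frac{1}{142 + \frac{5}{72}} - 18025\right) - 9866 = \left(\left(-24\right) \frac{5}{72} \frac{1}{\frac{10229}{72}} - 18025\right) - 9866 = \left(\left(-24\right) \frac{5}{72} \cdot \frac{72}{10229} - 18025\right) - 9866 = \left(- \frac{120}{10229} - 18025\right) - 9866 = - \frac{184377845}{10229} - 9866 = - \frac{285297159}{10229}$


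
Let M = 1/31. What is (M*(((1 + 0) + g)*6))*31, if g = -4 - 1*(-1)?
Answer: -12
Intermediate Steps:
g = -3 (g = -4 + 1 = -3)
M = 1/31 ≈ 0.032258
(M*(((1 + 0) + g)*6))*31 = ((((1 + 0) - 3)*6)/31)*31 = (((1 - 3)*6)/31)*31 = ((-2*6)/31)*31 = ((1/31)*(-12))*31 = -12/31*31 = -12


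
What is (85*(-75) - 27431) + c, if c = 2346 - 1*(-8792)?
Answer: -22668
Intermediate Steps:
c = 11138 (c = 2346 + 8792 = 11138)
(85*(-75) - 27431) + c = (85*(-75) - 27431) + 11138 = (-6375 - 27431) + 11138 = -33806 + 11138 = -22668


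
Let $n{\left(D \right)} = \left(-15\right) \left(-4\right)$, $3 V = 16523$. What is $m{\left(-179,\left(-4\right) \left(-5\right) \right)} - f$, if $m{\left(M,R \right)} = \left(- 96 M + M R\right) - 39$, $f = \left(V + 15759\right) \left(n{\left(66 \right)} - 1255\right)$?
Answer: $\frac{76281695}{3} \approx 2.5427 \cdot 10^{7}$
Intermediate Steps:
$V = \frac{16523}{3}$ ($V = \frac{1}{3} \cdot 16523 = \frac{16523}{3} \approx 5507.7$)
$n{\left(D \right)} = 60$
$f = - \frac{76241000}{3}$ ($f = \left(\frac{16523}{3} + 15759\right) \left(60 - 1255\right) = \frac{63800}{3} \left(-1195\right) = - \frac{76241000}{3} \approx -2.5414 \cdot 10^{7}$)
$m{\left(M,R \right)} = -39 - 96 M + M R$
$m{\left(-179,\left(-4\right) \left(-5\right) \right)} - f = \left(-39 - -17184 - 179 \left(\left(-4\right) \left(-5\right)\right)\right) - - \frac{76241000}{3} = \left(-39 + 17184 - 3580\right) + \frac{76241000}{3} = 13565 + \frac{76241000}{3} = \frac{76281695}{3}$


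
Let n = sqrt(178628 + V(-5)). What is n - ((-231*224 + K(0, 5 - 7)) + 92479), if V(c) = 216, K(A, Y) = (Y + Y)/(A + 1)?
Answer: -40731 + 2*sqrt(44711) ≈ -40308.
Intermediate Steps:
K(A, Y) = 2*Y/(1 + A) (K(A, Y) = (2*Y)/(1 + A) = 2*Y/(1 + A))
n = 2*sqrt(44711) (n = sqrt(178628 + 216) = sqrt(178844) = 2*sqrt(44711) ≈ 422.90)
n - ((-231*224 + K(0, 5 - 7)) + 92479) = 2*sqrt(44711) - ((-231*224 + 2*(5 - 7)/(1 + 0)) + 92479) = 2*sqrt(44711) - ((-51744 + 2*(-2)/1) + 92479) = 2*sqrt(44711) - ((-51744 + 2*(-2)*1) + 92479) = 2*sqrt(44711) - ((-51744 - 4) + 92479) = 2*sqrt(44711) - (-51748 + 92479) = 2*sqrt(44711) - 1*40731 = 2*sqrt(44711) - 40731 = -40731 + 2*sqrt(44711)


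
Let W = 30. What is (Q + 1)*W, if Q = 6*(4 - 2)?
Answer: 390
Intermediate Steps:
Q = 12 (Q = 6*2 = 12)
(Q + 1)*W = (12 + 1)*30 = 13*30 = 390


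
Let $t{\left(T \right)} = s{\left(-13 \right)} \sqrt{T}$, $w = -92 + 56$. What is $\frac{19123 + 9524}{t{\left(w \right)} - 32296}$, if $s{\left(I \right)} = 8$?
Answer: $- \frac{115647939}{130379240} - \frac{85941 i}{65189620} \approx -0.88701 - 0.0013183 i$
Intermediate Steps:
$w = -36$
$t{\left(T \right)} = 8 \sqrt{T}$
$\frac{19123 + 9524}{t{\left(w \right)} - 32296} = \frac{19123 + 9524}{8 \sqrt{-36} - 32296} = \frac{28647}{8 \cdot 6 i - 32296} = \frac{28647}{48 i - 32296} = \frac{28647}{-32296 + 48 i} = 28647 \frac{-32296 - 48 i}{1043033920} = \frac{28647 \left(-32296 - 48 i\right)}{1043033920}$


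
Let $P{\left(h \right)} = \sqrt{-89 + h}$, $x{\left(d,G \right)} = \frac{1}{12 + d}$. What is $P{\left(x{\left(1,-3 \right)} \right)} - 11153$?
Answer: $-11153 + \frac{34 i \sqrt{13}}{13} \approx -11153.0 + 9.4299 i$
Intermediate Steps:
$P{\left(x{\left(1,-3 \right)} \right)} - 11153 = \sqrt{-89 + \frac{1}{12 + 1}} - 11153 = \sqrt{-89 + \frac{1}{13}} - 11153 = \sqrt{- \frac{1156}{13}} - 11153 = \frac{34 i \sqrt{13}}{13} - 11153 = -11153 + \frac{34 i \sqrt{13}}{13}$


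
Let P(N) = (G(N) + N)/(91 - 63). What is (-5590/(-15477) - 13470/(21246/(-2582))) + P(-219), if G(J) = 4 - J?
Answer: 89741446771/54804057 ≈ 1637.5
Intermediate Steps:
P(N) = 1/7 (P(N) = ((4 - N) + N)/(91 - 63) = 4/28 = 4*(1/28) = 1/7)
(-5590/(-15477) - 13470/(21246/(-2582))) + P(-219) = (-5590/(-15477) - 13470/(21246/(-2582))) + 1/7 = (-5590*(-1/15477) - 13470/(21246*(-1/2582))) + 1/7 = (5590/15477 - 13470/(-10623/1291)) + 1/7 = (5590/15477 - 13470*(-1291/10623)) + 1/7 = (5590/15477 + 5796590/3541) + 1/7 = 89733617620/54804057 + 1/7 = 89741446771/54804057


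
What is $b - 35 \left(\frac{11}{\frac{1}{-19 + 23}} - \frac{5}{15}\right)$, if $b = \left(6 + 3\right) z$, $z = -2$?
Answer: $- \frac{4639}{3} \approx -1546.3$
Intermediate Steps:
$b = -18$ ($b = \left(6 + 3\right) \left(-2\right) = 9 \left(-2\right) = -18$)
$b - 35 \left(\frac{11}{\frac{1}{-19 + 23}} - \frac{5}{15}\right) = -18 - 35 \left(\frac{11}{\frac{1}{-19 + 23}} - \frac{5}{15}\right) = -18 - 35 \left(\frac{11}{\frac{1}{4}} - \frac{1}{3}\right) = -18 - 35 \left(11 \frac{1}{\frac{1}{4}} - \frac{1}{3}\right) = -18 - 35 \left(11 \cdot 4 - \frac{1}{3}\right) = -18 - 35 \left(44 - \frac{1}{3}\right) = -18 - \frac{4585}{3} = - \frac{4639}{3}$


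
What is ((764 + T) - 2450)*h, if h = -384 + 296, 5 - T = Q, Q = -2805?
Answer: -98912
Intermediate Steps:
T = 2810 (T = 5 - 1*(-2805) = 5 + 2805 = 2810)
h = -88
((764 + T) - 2450)*h = ((764 + 2810) - 2450)*(-88) = (3574 - 2450)*(-88) = 1124*(-88) = -98912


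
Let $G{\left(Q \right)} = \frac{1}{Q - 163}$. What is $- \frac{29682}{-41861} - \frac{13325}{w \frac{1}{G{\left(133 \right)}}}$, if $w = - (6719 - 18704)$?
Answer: $\frac{449198437}{602044902} \approx 0.74612$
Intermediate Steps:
$w = 11985$ ($w = \left(-1\right) \left(-11985\right) = 11985$)
$G{\left(Q \right)} = \frac{1}{-163 + Q}$
$- \frac{29682}{-41861} - \frac{13325}{w \frac{1}{G{\left(133 \right)}}} = - \frac{29682}{-41861} - \frac{13325}{11985 \frac{1}{\frac{1}{-163 + 133}}} = \left(-29682\right) \left(- \frac{1}{41861}\right) - \frac{13325}{11985 \frac{1}{\frac{1}{-30}}} = \frac{29682}{41861} - \frac{13325}{11985 \frac{1}{- \frac{1}{30}}} = \frac{29682}{41861} - \frac{13325}{11985 \left(-30\right)} = \frac{29682}{41861} - \frac{13325}{-359550} = \frac{29682}{41861} - - \frac{533}{14382} = \frac{29682}{41861} + \frac{533}{14382} = \frac{449198437}{602044902}$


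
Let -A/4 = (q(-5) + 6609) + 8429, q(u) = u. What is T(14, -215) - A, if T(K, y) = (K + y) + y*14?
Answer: 56921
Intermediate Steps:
T(K, y) = K + 15*y (T(K, y) = (K + y) + 14*y = K + 15*y)
A = -60132 (A = -4*((-5 + 6609) + 8429) = -4*(6604 + 8429) = -4*15033 = -60132)
T(14, -215) - A = (14 + 15*(-215)) - 1*(-60132) = (14 - 3225) + 60132 = -3211 + 60132 = 56921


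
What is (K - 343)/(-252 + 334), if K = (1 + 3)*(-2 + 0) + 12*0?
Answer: -351/82 ≈ -4.2805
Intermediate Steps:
K = -8 (K = 4*(-2) + 0 = -8 + 0 = -8)
(K - 343)/(-252 + 334) = (-8 - 343)/(-252 + 334) = -351/82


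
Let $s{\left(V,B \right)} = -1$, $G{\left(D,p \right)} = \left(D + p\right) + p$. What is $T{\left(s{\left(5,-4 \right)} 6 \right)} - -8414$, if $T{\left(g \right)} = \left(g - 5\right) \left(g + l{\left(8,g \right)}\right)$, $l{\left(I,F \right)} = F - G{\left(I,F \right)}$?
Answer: $8502$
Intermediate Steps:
$G{\left(D,p \right)} = D + 2 p$
$l{\left(I,F \right)} = - F - I$ ($l{\left(I,F \right)} = F - \left(I + 2 F\right) = - F - I$)
$T{\left(g \right)} = 40 - 8 g$ ($T{\left(g \right)} = \left(g - 5\right) \left(g - \left(8 + g\right)\right) = \left(-5 + g\right) \left(g - \left(8 + g\right)\right) = \left(-5 + g\right) \left(-8\right) = 40 - 8 g$)
$T{\left(s{\left(5,-4 \right)} 6 \right)} - -8414 = \left(40 - 8 \left(\left(-1\right) 6\right)\right) - -8414 = \left(40 - -48\right) + 8414 = \left(40 + 48\right) + 8414 = 88 + 8414 = 8502$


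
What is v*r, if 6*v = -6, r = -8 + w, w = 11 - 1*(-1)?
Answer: -4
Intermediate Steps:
w = 12 (w = 11 + 1 = 12)
r = 4 (r = -8 + 12 = 4)
v = -1 (v = (1/6)*(-6) = -1)
v*r = -1*4 = -4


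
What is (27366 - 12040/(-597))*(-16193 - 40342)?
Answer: -308107118990/199 ≈ -1.5483e+9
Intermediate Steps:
(27366 - 12040/(-597))*(-16193 - 40342) = (27366 - 12040*(-1)/597)*(-56535) = (27366 - 43*(-280/597))*(-56535) = (27366 + 12040/597)*(-56535) = (16349542/597)*(-56535) = -308107118990/199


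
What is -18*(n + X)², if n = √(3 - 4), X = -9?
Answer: -1440 + 324*I ≈ -1440.0 + 324.0*I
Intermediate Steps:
n = I (n = √(-1) = I ≈ 1.0*I)
-18*(n + X)² = -18*(I - 9)² = -18*(-9 + I)²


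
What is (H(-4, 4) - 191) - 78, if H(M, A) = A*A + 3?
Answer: -250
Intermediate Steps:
H(M, A) = 3 + A² (H(M, A) = A² + 3 = 3 + A²)
(H(-4, 4) - 191) - 78 = ((3 + 4²) - 191) - 78 = ((3 + 16) - 191) - 78 = (19 - 191) - 78 = -172 - 78 = -250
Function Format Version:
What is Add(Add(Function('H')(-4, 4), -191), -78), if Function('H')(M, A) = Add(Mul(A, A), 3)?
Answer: -250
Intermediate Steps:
Function('H')(M, A) = Add(3, Pow(A, 2)) (Function('H')(M, A) = Add(Pow(A, 2), 3) = Add(3, Pow(A, 2)))
Add(Add(Function('H')(-4, 4), -191), -78) = Add(Add(Add(3, Pow(4, 2)), -191), -78) = Add(Add(Add(3, 16), -191), -78) = Add(Add(19, -191), -78) = Add(-172, -78) = -250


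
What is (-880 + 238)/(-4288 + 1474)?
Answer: 107/469 ≈ 0.22814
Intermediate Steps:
(-880 + 238)/(-4288 + 1474) = -642/(-2814) = -642*(-1/2814) = 107/469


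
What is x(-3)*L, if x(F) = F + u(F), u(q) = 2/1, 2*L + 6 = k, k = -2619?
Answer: 2625/2 ≈ 1312.5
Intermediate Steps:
L = -2625/2 (L = -3 + (½)*(-2619) = -3 - 2619/2 = -2625/2 ≈ -1312.5)
u(q) = 2 (u(q) = 2*1 = 2)
x(F) = 2 + F (x(F) = F + 2 = 2 + F)
x(-3)*L = (2 - 3)*(-2625/2) = -1*(-2625/2) = 2625/2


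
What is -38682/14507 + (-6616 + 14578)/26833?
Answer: -922449372/389266331 ≈ -2.3697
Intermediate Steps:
-38682/14507 + (-6616 + 14578)/26833 = -38682*1/14507 + 7962*(1/26833) = -38682/14507 + 7962/26833 = -922449372/389266331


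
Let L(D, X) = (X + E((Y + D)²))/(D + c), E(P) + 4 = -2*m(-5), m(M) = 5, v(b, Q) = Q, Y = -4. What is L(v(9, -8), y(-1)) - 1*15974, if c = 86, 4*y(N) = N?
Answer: -1661315/104 ≈ -15974.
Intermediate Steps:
y(N) = N/4
E(P) = -14 (E(P) = -4 - 2*5 = -4 - 10 = -14)
L(D, X) = (-14 + X)/(86 + D) (L(D, X) = (X - 14)/(D + 86) = (-14 + X)/(86 + D))
L(v(9, -8), y(-1)) - 1*15974 = (-14 + (¼)*(-1))/(86 - 8) - 1*15974 = (-14 - ¼)/78 - 15974 = (1/78)*(-57/4) - 15974 = -19/104 - 15974 = -1661315/104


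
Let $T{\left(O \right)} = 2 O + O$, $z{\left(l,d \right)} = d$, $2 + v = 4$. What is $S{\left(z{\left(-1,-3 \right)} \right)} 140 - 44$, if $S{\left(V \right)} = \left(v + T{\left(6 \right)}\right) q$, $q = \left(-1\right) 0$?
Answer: $-44$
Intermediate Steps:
$v = 2$ ($v = -2 + 4 = 2$)
$T{\left(O \right)} = 3 O$
$q = 0$
$S{\left(V \right)} = 0$ ($S{\left(V \right)} = \left(2 + 3 \cdot 6\right) 0 = \left(2 + 18\right) 0 = 20 \cdot 0 = 0$)
$S{\left(z{\left(-1,-3 \right)} \right)} 140 - 44 = 0 \cdot 140 - 44 = 0 - 44 = -44$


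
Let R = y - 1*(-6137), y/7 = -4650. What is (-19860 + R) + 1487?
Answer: -44786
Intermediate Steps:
y = -32550 (y = 7*(-4650) = -32550)
R = -26413 (R = -32550 - 1*(-6137) = -32550 + 6137 = -26413)
(-19860 + R) + 1487 = (-19860 - 26413) + 1487 = -46273 + 1487 = -44786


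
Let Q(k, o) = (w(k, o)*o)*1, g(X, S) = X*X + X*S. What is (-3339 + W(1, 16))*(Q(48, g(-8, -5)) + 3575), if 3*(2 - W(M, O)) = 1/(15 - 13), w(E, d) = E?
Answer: -171537041/6 ≈ -2.8590e+7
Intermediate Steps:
g(X, S) = X² + S*X
W(M, O) = 11/6 (W(M, O) = 2 - 1/(3*(15 - 13)) = 2 - ⅓/2 = 2 - ⅓*½ = 2 - ⅙ = 11/6)
Q(k, o) = k*o (Q(k, o) = (k*o)*1 = k*o)
(-3339 + W(1, 16))*(Q(48, g(-8, -5)) + 3575) = (-3339 + 11/6)*(48*(-8*(-5 - 8)) + 3575) = -20023*(48*(-8*(-13)) + 3575)/6 = -20023*(48*104 + 3575)/6 = -20023*(4992 + 3575)/6 = -20023/6*8567 = -171537041/6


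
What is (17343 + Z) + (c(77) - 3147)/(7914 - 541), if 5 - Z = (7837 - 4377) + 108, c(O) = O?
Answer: 101596870/7373 ≈ 13780.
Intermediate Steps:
Z = -3563 (Z = 5 - ((7837 - 4377) + 108) = 5 - (3460 + 108) = 5 - 1*3568 = 5 - 3568 = -3563)
(17343 + Z) + (c(77) - 3147)/(7914 - 541) = (17343 - 3563) + (77 - 3147)/(7914 - 541) = 13780 - 3070/7373 = 101596870/7373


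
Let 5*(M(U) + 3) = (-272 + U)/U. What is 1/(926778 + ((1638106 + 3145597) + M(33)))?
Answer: 165/942228631 ≈ 1.7512e-7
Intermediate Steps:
M(U) = -3 + (-272 + U)/(5*U) (M(U) = -3 + ((-272 + U)/U)/5 = -3 + (-272 + U)/(5*U))
1/(926778 + ((1638106 + 3145597) + M(33))) = 1/(926778 + ((1638106 + 3145597) + (2/5)*(-136 - 7*33)/33)) = 1/(926778 + (4783703 + (2/5)*(1/33)*(-136 - 231))) = 1/(926778 + (4783703 + (2/5)*(1/33)*(-367))) = 1/(926778 + (4783703 - 734/165)) = 1/(926778 + 789310261/165) = 1/(942228631/165) = 165/942228631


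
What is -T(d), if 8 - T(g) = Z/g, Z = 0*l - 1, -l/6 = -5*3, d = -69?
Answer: -551/69 ≈ -7.9855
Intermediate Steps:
l = 90 (l = -(-30)*3 = -6*(-15) = 90)
Z = -1 (Z = 0*90 - 1 = 0 - 1 = -1)
T(g) = 8 + 1/g (T(g) = 8 - (-1)/g = 8 + 1/g)
-T(d) = -(8 + 1/(-69)) = -(8 - 1/69) = -1*551/69 = -551/69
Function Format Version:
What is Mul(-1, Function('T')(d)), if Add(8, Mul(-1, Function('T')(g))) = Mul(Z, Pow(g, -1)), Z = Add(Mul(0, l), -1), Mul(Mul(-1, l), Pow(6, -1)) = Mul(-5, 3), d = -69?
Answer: Rational(-551, 69) ≈ -7.9855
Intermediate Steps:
l = 90 (l = Mul(-6, Mul(-5, 3)) = Mul(-6, -15) = 90)
Z = -1 (Z = Add(Mul(0, 90), -1) = Add(0, -1) = -1)
Function('T')(g) = Add(8, Pow(g, -1)) (Function('T')(g) = Add(8, Mul(-1, Mul(-1, Pow(g, -1)))) = Add(8, Pow(g, -1)))
Mul(-1, Function('T')(d)) = Mul(-1, Add(8, Pow(-69, -1))) = Mul(-1, Add(8, Rational(-1, 69))) = Mul(-1, Rational(551, 69)) = Rational(-551, 69)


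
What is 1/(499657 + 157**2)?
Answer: 1/524306 ≈ 1.9073e-6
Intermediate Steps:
1/(499657 + 157**2) = 1/(499657 + 24649) = 1/524306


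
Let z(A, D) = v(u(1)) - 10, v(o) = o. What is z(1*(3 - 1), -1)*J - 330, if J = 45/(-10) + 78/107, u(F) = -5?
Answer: -58515/214 ≈ -273.43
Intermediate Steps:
z(A, D) = -15 (z(A, D) = -5 - 10 = -15)
J = -807/214 (J = 45*(-⅒) + 78*(1/107) = -9/2 + 78/107 = -807/214 ≈ -3.7710)
z(1*(3 - 1), -1)*J - 330 = -15*(-807/214) - 330 = 12105/214 - 330 = -58515/214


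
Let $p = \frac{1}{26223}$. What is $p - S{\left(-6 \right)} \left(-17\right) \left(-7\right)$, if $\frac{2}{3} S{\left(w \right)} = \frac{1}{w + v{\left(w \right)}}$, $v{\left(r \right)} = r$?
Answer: $\frac{3120545}{209784} \approx 14.875$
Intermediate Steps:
$S{\left(w \right)} = \frac{3}{4 w}$ ($S{\left(w \right)} = \frac{3}{2 \left(w + w\right)} = \frac{3}{2 \cdot 2 w} = \frac{3 \frac{1}{2 w}}{2} = \frac{3}{4 w}$)
$p = \frac{1}{26223} \approx 3.8134 \cdot 10^{-5}$
$p - S{\left(-6 \right)} \left(-17\right) \left(-7\right) = \frac{1}{26223} - \frac{3}{4 \left(-6\right)} \left(-17\right) \left(-7\right) = \frac{1}{26223} - \frac{3}{4} \left(- \frac{1}{6}\right) \left(-17\right) \left(-7\right) = \frac{1}{26223} - \left(- \frac{1}{8}\right) \left(-17\right) \left(-7\right) = \frac{1}{26223} - \frac{17}{8} \left(-7\right) = \frac{1}{26223} - - \frac{119}{8} = \frac{1}{26223} + \frac{119}{8} = \frac{3120545}{209784}$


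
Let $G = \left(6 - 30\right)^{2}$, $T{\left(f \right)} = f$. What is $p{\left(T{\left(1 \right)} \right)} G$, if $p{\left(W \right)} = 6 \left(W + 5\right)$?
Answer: $20736$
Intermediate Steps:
$p{\left(W \right)} = 30 + 6 W$ ($p{\left(W \right)} = 6 \left(5 + W\right) = 30 + 6 W$)
$G = 576$ ($G = \left(-24\right)^{2} = 576$)
$p{\left(T{\left(1 \right)} \right)} G = \left(30 + 6 \cdot 1\right) 576 = \left(30 + 6\right) 576 = 36 \cdot 576 = 20736$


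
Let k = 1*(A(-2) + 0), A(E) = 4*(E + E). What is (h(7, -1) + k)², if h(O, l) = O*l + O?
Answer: 256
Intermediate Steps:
A(E) = 8*E (A(E) = 4*(2*E) = 8*E)
h(O, l) = O + O*l
k = -16 (k = 1*(8*(-2) + 0) = 1*(-16 + 0) = 1*(-16) = -16)
(h(7, -1) + k)² = (7*(1 - 1) - 16)² = (7*0 - 16)² = (0 - 16)² = (-16)² = 256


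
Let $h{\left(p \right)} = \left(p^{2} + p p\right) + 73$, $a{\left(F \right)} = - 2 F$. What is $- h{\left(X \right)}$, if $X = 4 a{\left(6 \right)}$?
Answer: $-4681$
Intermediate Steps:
$X = -48$ ($X = 4 \left(\left(-2\right) 6\right) = 4 \left(-12\right) = -48$)
$h{\left(p \right)} = 73 + 2 p^{2}$ ($h{\left(p \right)} = \left(p^{2} + p^{2}\right) + 73 = 2 p^{2} + 73 = 73 + 2 p^{2}$)
$- h{\left(X \right)} = - (73 + 2 \left(-48\right)^{2}) = - (73 + 2 \cdot 2304) = - (73 + 4608) = \left(-1\right) 4681 = -4681$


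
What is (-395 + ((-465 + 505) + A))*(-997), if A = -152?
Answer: 505479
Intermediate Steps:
(-395 + ((-465 + 505) + A))*(-997) = (-395 + ((-465 + 505) - 152))*(-997) = (-395 + (40 - 152))*(-997) = (-395 - 112)*(-997) = -507*(-997) = 505479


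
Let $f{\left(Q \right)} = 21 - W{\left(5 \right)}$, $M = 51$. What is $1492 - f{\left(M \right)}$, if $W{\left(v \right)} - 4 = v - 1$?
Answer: $1479$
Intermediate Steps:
$W{\left(v \right)} = 3 + v$ ($W{\left(v \right)} = 4 + \left(v - 1\right) = 4 + \left(-1 + v\right) = 3 + v$)
$f{\left(Q \right)} = 13$ ($f{\left(Q \right)} = 21 - \left(3 + 5\right) = 21 - 8 = 13$)
$1492 - f{\left(M \right)} = 1492 - 13 = 1479$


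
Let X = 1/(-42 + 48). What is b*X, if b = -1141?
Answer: -1141/6 ≈ -190.17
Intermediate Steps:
X = ⅙ (X = 1/6 = ⅙ ≈ 0.16667)
b*X = -1141*⅙ = -1141/6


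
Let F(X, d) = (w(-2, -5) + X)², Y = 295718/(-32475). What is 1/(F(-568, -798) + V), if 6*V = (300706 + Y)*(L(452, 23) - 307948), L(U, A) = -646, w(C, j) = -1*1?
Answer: -97425/1506698973007279 ≈ -6.4661e-11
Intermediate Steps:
w(C, j) = -1
Y = -295718/32475 (Y = 295718*(-1/32475) = -295718/32475 ≈ -9.1060)
F(X, d) = (-1 + X)²
V = -1506730515422704/97425 (V = ((300706 - 295718/32475)*(-646 - 307948))/6 = ((9765131632/32475)*(-308594))/6 = (⅙)*(-3013461030845408/32475) = -1506730515422704/97425 ≈ -1.5466e+10)
1/(F(-568, -798) + V) = 1/((-1 - 568)² - 1506730515422704/97425) = 1/((-569)² - 1506730515422704/97425) = 1/(323761 - 1506730515422704/97425) = 1/(-1506698973007279/97425) = -97425/1506698973007279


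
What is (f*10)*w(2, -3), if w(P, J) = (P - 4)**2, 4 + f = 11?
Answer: 280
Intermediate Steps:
f = 7 (f = -4 + 11 = 7)
w(P, J) = (-4 + P)**2
(f*10)*w(2, -3) = (7*10)*(-4 + 2)**2 = 70*(-2)**2 = 70*4 = 280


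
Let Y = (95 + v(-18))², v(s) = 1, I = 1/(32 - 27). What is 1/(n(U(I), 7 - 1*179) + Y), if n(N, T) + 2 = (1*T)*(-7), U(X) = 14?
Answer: 1/10418 ≈ 9.5988e-5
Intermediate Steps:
I = ⅕ (I = 1/5 = ⅕ ≈ 0.20000)
Y = 9216 (Y = (95 + 1)² = 96² = 9216)
n(N, T) = -2 - 7*T (n(N, T) = -2 + (1*T)*(-7) = -2 + T*(-7) = -2 - 7*T)
1/(n(U(I), 7 - 1*179) + Y) = 1/((-2 - 7*(7 - 1*179)) + 9216) = 1/((-2 - 7*(7 - 179)) + 9216) = 1/((-2 - 7*(-172)) + 9216) = 1/((-2 + 1204) + 9216) = 1/(1202 + 9216) = 1/10418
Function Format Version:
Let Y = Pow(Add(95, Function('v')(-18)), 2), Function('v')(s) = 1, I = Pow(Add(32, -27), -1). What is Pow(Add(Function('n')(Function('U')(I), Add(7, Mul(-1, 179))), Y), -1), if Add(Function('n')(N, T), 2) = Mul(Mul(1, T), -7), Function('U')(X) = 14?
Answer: Rational(1, 10418) ≈ 9.5988e-5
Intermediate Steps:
I = Rational(1, 5) (I = Pow(5, -1) = Rational(1, 5) ≈ 0.20000)
Y = 9216 (Y = Pow(Add(95, 1), 2) = Pow(96, 2) = 9216)
Function('n')(N, T) = Add(-2, Mul(-7, T)) (Function('n')(N, T) = Add(-2, Mul(Mul(1, T), -7)) = Add(-2, Mul(T, -7)) = Add(-2, Mul(-7, T)))
Pow(Add(Function('n')(Function('U')(I), Add(7, Mul(-1, 179))), Y), -1) = Pow(Add(Add(-2, Mul(-7, Add(7, Mul(-1, 179)))), 9216), -1) = Pow(Add(Add(-2, Mul(-7, Add(7, -179))), 9216), -1) = Pow(Add(Add(-2, Mul(-7, -172)), 9216), -1) = Pow(Add(Add(-2, 1204), 9216), -1) = Pow(Add(1202, 9216), -1) = Pow(10418, -1) = Rational(1, 10418)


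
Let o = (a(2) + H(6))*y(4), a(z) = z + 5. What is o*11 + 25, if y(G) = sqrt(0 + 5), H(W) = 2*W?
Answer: 25 + 209*sqrt(5) ≈ 492.34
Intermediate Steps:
a(z) = 5 + z
y(G) = sqrt(5)
o = 19*sqrt(5) (o = ((5 + 2) + 2*6)*sqrt(5) = (7 + 12)*sqrt(5) = 19*sqrt(5) ≈ 42.485)
o*11 + 25 = (19*sqrt(5))*11 + 25 = 209*sqrt(5) + 25 = 25 + 209*sqrt(5)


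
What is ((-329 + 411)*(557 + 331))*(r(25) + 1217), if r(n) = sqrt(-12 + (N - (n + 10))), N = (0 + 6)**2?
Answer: 88617072 + 72816*I*sqrt(11) ≈ 8.8617e+7 + 2.415e+5*I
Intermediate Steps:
N = 36 (N = 6**2 = 36)
r(n) = sqrt(14 - n) (r(n) = sqrt(-12 + (36 - (n + 10))) = sqrt(-12 + (36 - (10 + n))) = sqrt(-12 + (36 + (-10 - n))) = sqrt(-12 + (26 - n)) = sqrt(14 - n))
((-329 + 411)*(557 + 331))*(r(25) + 1217) = ((-329 + 411)*(557 + 331))*(sqrt(14 - 1*25) + 1217) = (82*888)*(sqrt(14 - 25) + 1217) = 72816*(sqrt(-11) + 1217) = 72816*(I*sqrt(11) + 1217) = 72816*(1217 + I*sqrt(11)) = 88617072 + 72816*I*sqrt(11)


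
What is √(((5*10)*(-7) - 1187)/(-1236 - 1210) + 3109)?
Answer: √18604645346/2446 ≈ 55.764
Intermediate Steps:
√(((5*10)*(-7) - 1187)/(-1236 - 1210) + 3109) = √((50*(-7) - 1187)/(-2446) + 3109) = √((-350 - 1187)*(-1/2446) + 3109) = √(-1537*(-1/2446) + 3109) = √(1537/2446 + 3109) = √(7606151/2446) = √18604645346/2446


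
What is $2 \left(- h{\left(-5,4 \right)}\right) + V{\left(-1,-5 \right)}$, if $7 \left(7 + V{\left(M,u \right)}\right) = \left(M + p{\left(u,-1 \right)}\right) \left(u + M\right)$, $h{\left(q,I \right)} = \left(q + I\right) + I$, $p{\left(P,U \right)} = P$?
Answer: $- \frac{55}{7} \approx -7.8571$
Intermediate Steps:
$h{\left(q,I \right)} = q + 2 I$ ($h{\left(q,I \right)} = \left(I + q\right) + I = q + 2 I$)
$V{\left(M,u \right)} = -7 + \frac{\left(M + u\right)^{2}}{7}$ ($V{\left(M,u \right)} = -7 + \frac{\left(M + u\right) \left(u + M\right)}{7} = -7 + \frac{\left(M + u\right) \left(M + u\right)}{7} = -7 + \frac{\left(M + u\right)^{2}}{7}$)
$2 \left(- h{\left(-5,4 \right)}\right) + V{\left(-1,-5 \right)} = 2 \left(- (-5 + 2 \cdot 4)\right) + \left(-7 + \frac{\left(-1\right)^{2}}{7} + \frac{\left(-5\right)^{2}}{7} + \frac{2}{7} \left(-1\right) \left(-5\right)\right) = 2 \left(- (-5 + 8)\right) + \left(-7 + \frac{1}{7} \cdot 1 + \frac{1}{7} \cdot 25 + \frac{10}{7}\right) = 2 \left(\left(-1\right) 3\right) + \left(-7 + \frac{1}{7} + \frac{25}{7} + \frac{10}{7}\right) = 2 \left(-3\right) - \frac{13}{7} = -6 - \frac{13}{7} = - \frac{55}{7}$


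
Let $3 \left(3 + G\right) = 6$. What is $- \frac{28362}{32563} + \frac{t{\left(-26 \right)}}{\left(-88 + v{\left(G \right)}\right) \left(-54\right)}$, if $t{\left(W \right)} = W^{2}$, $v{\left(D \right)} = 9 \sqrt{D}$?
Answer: $- \frac{5023627678}{6879747825} + \frac{338 i}{23475} \approx -0.73021 + 0.014398 i$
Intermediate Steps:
$G = -1$ ($G = -3 + \frac{1}{3} \cdot 6 = -3 + 2 = -1$)
$- \frac{28362}{32563} + \frac{t{\left(-26 \right)}}{\left(-88 + v{\left(G \right)}\right) \left(-54\right)} = - \frac{28362}{32563} + \frac{\left(-26\right)^{2}}{\left(-88 + 9 \sqrt{-1}\right) \left(-54\right)} = \left(-28362\right) \frac{1}{32563} + \frac{676}{\left(-88 + 9 i\right) \left(-54\right)} = - \frac{28362}{32563} + \frac{676}{4752 - 486 i} = - \frac{28362}{32563} + 676 \frac{4752 + 486 i}{22817700} = - \frac{28362}{32563} + \frac{169 \left(4752 + 486 i\right)}{5704425}$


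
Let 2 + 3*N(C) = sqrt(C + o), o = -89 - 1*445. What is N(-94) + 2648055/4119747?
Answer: -98443/4119747 + 2*I*sqrt(157)/3 ≈ -0.023895 + 8.3533*I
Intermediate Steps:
o = -534 (o = -89 - 445 = -534)
N(C) = -2/3 + sqrt(-534 + C)/3 (N(C) = -2/3 + sqrt(C - 534)/3 = -2/3 + sqrt(-534 + C)/3)
N(-94) + 2648055/4119747 = (-2/3 + sqrt(-534 - 94)/3) + 2648055/4119747 = (-2/3 + sqrt(-628)/3) + 2648055*(1/4119747) = (-2/3 + (2*I*sqrt(157))/3) + 882685/1373249 = (-2/3 + 2*I*sqrt(157)/3) + 882685/1373249 = -98443/4119747 + 2*I*sqrt(157)/3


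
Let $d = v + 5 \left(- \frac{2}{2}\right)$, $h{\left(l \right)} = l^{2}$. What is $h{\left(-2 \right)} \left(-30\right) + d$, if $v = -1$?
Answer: $-126$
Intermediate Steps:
$d = -6$ ($d = -1 + 5 \left(- \frac{2}{2}\right) = -1 + 5 \left(\left(-2\right) \frac{1}{2}\right) = -1 + 5 \left(-1\right) = -1 - 5 = -6$)
$h{\left(-2 \right)} \left(-30\right) + d = \left(-2\right)^{2} \left(-30\right) - 6 = 4 \left(-30\right) - 6 = -120 - 6 = -126$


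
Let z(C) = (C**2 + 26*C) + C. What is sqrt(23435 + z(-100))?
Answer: 3*sqrt(3415) ≈ 175.31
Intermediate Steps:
z(C) = C**2 + 27*C
sqrt(23435 + z(-100)) = sqrt(23435 - 100*(27 - 100)) = sqrt(23435 - 100*(-73)) = sqrt(23435 + 7300) = sqrt(30735) = 3*sqrt(3415)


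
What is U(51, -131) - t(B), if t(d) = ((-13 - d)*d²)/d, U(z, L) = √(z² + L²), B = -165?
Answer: 25080 + √19762 ≈ 25221.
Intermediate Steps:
U(z, L) = √(L² + z²)
t(d) = d*(-13 - d) (t(d) = (d²*(-13 - d))/d = d*(-13 - d))
U(51, -131) - t(B) = √((-131)² + 51²) - (-1)*(-165)*(13 - 165) = √(17161 + 2601) - (-1)*(-165)*(-152) = √19762 - 1*(-25080) = √19762 + 25080 = 25080 + √19762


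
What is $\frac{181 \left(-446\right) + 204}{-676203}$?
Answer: $\frac{80522}{676203} \approx 0.11908$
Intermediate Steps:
$\frac{181 \left(-446\right) + 204}{-676203} = \left(-80726 + 204\right) \left(- \frac{1}{676203}\right) = \left(-80522\right) \left(- \frac{1}{676203}\right) = \frac{80522}{676203}$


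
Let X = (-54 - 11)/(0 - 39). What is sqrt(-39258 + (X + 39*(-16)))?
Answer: I*sqrt(358923)/3 ≈ 199.7*I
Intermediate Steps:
X = 5/3 (X = -65/(-39) = -65*(-1/39) = 5/3 ≈ 1.6667)
sqrt(-39258 + (X + 39*(-16))) = sqrt(-39258 + (5/3 + 39*(-16))) = sqrt(-39258 + (5/3 - 624)) = sqrt(-39258 - 1867/3) = sqrt(-119641/3) = I*sqrt(358923)/3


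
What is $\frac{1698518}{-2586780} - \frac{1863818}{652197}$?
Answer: $- \frac{141167987383}{40168813230} \approx -3.5144$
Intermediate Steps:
$\frac{1698518}{-2586780} - \frac{1863818}{652197} = 1698518 \left(- \frac{1}{2586780}\right) - \frac{1863818}{652197} = - \frac{849259}{1293390} - \frac{1863818}{652197} = - \frac{141167987383}{40168813230}$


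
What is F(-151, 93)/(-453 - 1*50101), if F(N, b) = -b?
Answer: 93/50554 ≈ 0.0018396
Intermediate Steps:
F(-151, 93)/(-453 - 1*50101) = (-1*93)/(-453 - 1*50101) = -93/(-453 - 50101) = -93/(-50554) = -93*(-1/50554) = 93/50554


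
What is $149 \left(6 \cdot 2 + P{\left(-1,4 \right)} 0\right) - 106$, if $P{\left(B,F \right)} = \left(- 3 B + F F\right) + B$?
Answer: $1682$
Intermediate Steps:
$P{\left(B,F \right)} = F^{2} - 2 B$ ($P{\left(B,F \right)} = \left(- 3 B + F^{2}\right) + B = \left(F^{2} - 3 B\right) + B = F^{2} - 2 B$)
$149 \left(6 \cdot 2 + P{\left(-1,4 \right)} 0\right) - 106 = 149 \left(6 \cdot 2 + \left(4^{2} - -2\right) 0\right) - 106 = 149 \left(12 + \left(16 + 2\right) 0\right) - 106 = 149 \left(12 + 18 \cdot 0\right) - 106 = 149 \left(12 + 0\right) - 106 = 149 \cdot 12 - 106 = 1788 - 106 = 1682$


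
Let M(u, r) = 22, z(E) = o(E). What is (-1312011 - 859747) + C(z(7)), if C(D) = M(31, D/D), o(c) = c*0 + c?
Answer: -2171736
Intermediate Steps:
o(c) = c (o(c) = 0 + c = c)
z(E) = E
C(D) = 22
(-1312011 - 859747) + C(z(7)) = (-1312011 - 859747) + 22 = -2171758 + 22 = -2171736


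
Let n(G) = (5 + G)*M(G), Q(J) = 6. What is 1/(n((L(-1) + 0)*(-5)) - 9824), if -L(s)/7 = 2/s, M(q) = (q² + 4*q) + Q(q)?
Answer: -1/310514 ≈ -3.2205e-6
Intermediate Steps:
M(q) = 6 + q² + 4*q (M(q) = (q² + 4*q) + 6 = 6 + q² + 4*q)
L(s) = -14/s
n(G) = (5 + G)*(6 + G² + 4*G)
1/(n((L(-1) + 0)*(-5)) - 9824) = 1/((5 + (-14/(-1) + 0)*(-5))*(6 + ((-14/(-1) + 0)*(-5))² + 4*((-14/(-1) + 0)*(-5))) - 9824) = 1/((5 + (-14*(-1) + 0)*(-5))*(6 + ((-14*(-1) + 0)*(-5))² + 4*((-14*(-1) + 0)*(-5))) - 9824) = 1/((5 + (14 + 0)*(-5))*(6 + ((14 + 0)*(-5))² + 4*((14 + 0)*(-5))) - 9824) = 1/((5 + 14*(-5))*(6 + (14*(-5))² + 4*(14*(-5))) - 9824) = 1/((5 - 70)*(6 + (-70)² + 4*(-70)) - 9824) = 1/(-65*(6 + 4900 - 280) - 9824) = 1/(-65*4626 - 9824) = 1/(-300690 - 9824) = 1/(-310514) = -1/310514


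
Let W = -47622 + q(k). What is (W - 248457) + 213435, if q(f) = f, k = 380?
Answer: -82264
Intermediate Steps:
W = -47242 (W = -47622 + 380 = -47242)
(W - 248457) + 213435 = (-47242 - 248457) + 213435 = -295699 + 213435 = -82264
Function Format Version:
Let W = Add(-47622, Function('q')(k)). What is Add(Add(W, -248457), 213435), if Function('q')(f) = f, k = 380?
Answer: -82264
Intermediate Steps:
W = -47242 (W = Add(-47622, 380) = -47242)
Add(Add(W, -248457), 213435) = Add(Add(-47242, -248457), 213435) = Add(-295699, 213435) = -82264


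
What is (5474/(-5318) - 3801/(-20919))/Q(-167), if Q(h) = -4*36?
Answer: 1309679/222494484 ≈ 0.0058863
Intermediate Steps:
Q(h) = -144
(5474/(-5318) - 3801/(-20919))/Q(-167) = (5474/(-5318) - 3801/(-20919))/(-144) = (5474*(-1/5318) - 3801*(-1/20919))*(-1/144) = (-2737/2659 + 1267/6973)*(-1/144) = -15716148/18541207*(-1/144) = 1309679/222494484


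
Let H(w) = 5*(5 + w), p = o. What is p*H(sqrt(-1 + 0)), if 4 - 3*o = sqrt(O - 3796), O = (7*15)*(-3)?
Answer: 5*(4 - I*sqrt(4111))*(5 + I)/3 ≈ 140.2 - 527.64*I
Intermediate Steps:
O = -315 (O = 105*(-3) = -315)
o = 4/3 - I*sqrt(4111)/3 (o = 4/3 - sqrt(-315 - 3796)/3 = 4/3 - I*sqrt(4111)/3 ≈ 1.3333 - 21.372*I)
p = 4/3 - I*sqrt(4111)/3 ≈ 1.3333 - 21.372*I
H(w) = 25 + 5*w
p*H(sqrt(-1 + 0)) = (4/3 - I*sqrt(4111)/3)*(25 + 5*sqrt(-1 + 0)) = (4/3 - I*sqrt(4111)/3)*(25 + 5*sqrt(-1)) = (4/3 - I*sqrt(4111)/3)*(25 + 5*I) = (25 + 5*I)*(4/3 - I*sqrt(4111)/3)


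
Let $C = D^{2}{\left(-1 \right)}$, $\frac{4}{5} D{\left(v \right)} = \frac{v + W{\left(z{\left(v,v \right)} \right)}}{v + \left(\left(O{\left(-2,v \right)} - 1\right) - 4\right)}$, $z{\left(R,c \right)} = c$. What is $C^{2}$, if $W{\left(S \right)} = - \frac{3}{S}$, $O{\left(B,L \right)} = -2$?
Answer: $\frac{625}{65536} \approx 0.0095367$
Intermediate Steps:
$D{\left(v \right)} = \frac{5 \left(v - \frac{3}{v}\right)}{4 \left(-7 + v\right)}$ ($D{\left(v \right)} = \frac{5 \frac{v - \frac{3}{v}}{v - 7}}{4} = \frac{5 \frac{v - \frac{3}{v}}{-7 + v}}{4} = \frac{5 \left(v - \frac{3}{v}\right)}{4 \left(-7 + v\right)}$)
$C = \frac{25}{256}$ ($C = \left(\frac{5 \left(-3 + \left(-1\right)^{2}\right)}{4 \left(-1\right) \left(-7 - 1\right)}\right)^{2} = \left(\frac{5}{4} \left(-1\right) \frac{1}{-8} \left(-3 + 1\right)\right)^{2} = \left(\frac{5}{4} \left(-1\right) \left(- \frac{1}{8}\right) \left(-2\right)\right)^{2} = \left(- \frac{5}{16}\right)^{2} = \frac{25}{256} \approx 0.097656$)
$C^{2} = \left(\frac{25}{256}\right)^{2} = \frac{625}{65536}$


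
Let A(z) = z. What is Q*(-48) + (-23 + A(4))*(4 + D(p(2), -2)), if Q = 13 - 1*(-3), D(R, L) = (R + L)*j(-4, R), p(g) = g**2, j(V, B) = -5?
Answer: -654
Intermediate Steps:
D(R, L) = -5*L - 5*R (D(R, L) = (R + L)*(-5) = (L + R)*(-5) = -5*L - 5*R)
Q = 16 (Q = 13 + 3 = 16)
Q*(-48) + (-23 + A(4))*(4 + D(p(2), -2)) = 16*(-48) + (-23 + 4)*(4 + (-5*(-2) - 5*2**2)) = -768 - 19*(4 + (10 - 5*4)) = -768 - 19*(4 + (10 - 20)) = -768 - 19*(4 - 10) = -768 - 19*(-6) = -768 + 114 = -654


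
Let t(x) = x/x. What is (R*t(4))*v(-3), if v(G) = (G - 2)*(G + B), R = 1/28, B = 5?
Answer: -5/14 ≈ -0.35714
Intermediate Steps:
t(x) = 1
R = 1/28 ≈ 0.035714
v(G) = (-2 + G)*(5 + G) (v(G) = (G - 2)*(G + 5) = (-2 + G)*(5 + G))
(R*t(4))*v(-3) = ((1/28)*1)*(-10 + (-3)² + 3*(-3)) = (-10 + 9 - 9)/28 = (1/28)*(-10) = -5/14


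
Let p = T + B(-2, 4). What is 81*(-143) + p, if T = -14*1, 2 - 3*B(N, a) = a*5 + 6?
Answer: -11605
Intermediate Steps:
B(N, a) = -4/3 - 5*a/3 (B(N, a) = ⅔ - (a*5 + 6)/3 = ⅔ - (5*a + 6)/3 = ⅔ - (6 + 5*a)/3 = ⅔ + (-2 - 5*a/3) = -4/3 - 5*a/3)
T = -14
p = -22 (p = -14 + (-4/3 - 5/3*4) = -14 + (-4/3 - 20/3) = -14 - 8 = -22)
81*(-143) + p = 81*(-143) - 22 = -11583 - 22 = -11605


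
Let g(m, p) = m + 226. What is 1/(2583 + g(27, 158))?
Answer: 1/2836 ≈ 0.00035261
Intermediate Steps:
g(m, p) = 226 + m
1/(2583 + g(27, 158)) = 1/(2583 + (226 + 27)) = 1/(2583 + 253) = 1/2836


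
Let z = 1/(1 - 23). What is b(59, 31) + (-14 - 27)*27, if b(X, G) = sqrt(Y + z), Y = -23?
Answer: -1107 + 13*I*sqrt(66)/22 ≈ -1107.0 + 4.8006*I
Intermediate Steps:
z = -1/22 (z = 1/(-22) = -1/22 ≈ -0.045455)
b(X, G) = 13*I*sqrt(66)/22 (b(X, G) = sqrt(-23 - 1/22) = sqrt(-507/22) = 13*I*sqrt(66)/22)
b(59, 31) + (-14 - 27)*27 = 13*I*sqrt(66)/22 + (-14 - 27)*27 = 13*I*sqrt(66)/22 - 41*27 = 13*I*sqrt(66)/22 - 1107 = -1107 + 13*I*sqrt(66)/22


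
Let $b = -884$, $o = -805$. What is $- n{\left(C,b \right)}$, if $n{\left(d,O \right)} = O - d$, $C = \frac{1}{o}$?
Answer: $\frac{711619}{805} \approx 884.0$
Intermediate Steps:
$C = - \frac{1}{805}$ ($C = \frac{1}{-805} = - \frac{1}{805} \approx -0.0012422$)
$- n{\left(C,b \right)} = - (-884 - - \frac{1}{805}) = - (-884 + \frac{1}{805}) = \left(-1\right) \left(- \frac{711619}{805}\right) = \frac{711619}{805}$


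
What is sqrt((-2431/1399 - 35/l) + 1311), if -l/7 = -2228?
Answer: sqrt(3180033820859047)/1558486 ≈ 36.184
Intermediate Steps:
l = 15596 (l = -7*(-2228) = 15596)
sqrt((-2431/1399 - 35/l) + 1311) = sqrt((-2431/1399 - 35/15596) + 1311) = sqrt((-2431*1/1399 - 35*1/15596) + 1311) = sqrt((-2431/1399 - 5/2228) + 1311) = sqrt(-5423263/3116972 + 1311) = sqrt(4080927029/3116972) = sqrt(3180033820859047)/1558486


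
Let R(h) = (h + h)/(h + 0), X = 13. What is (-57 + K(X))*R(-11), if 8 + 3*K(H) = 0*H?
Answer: -358/3 ≈ -119.33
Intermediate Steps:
K(H) = -8/3 (K(H) = -8/3 + (0*H)/3 = -8/3 + (⅓)*0 = -8/3 + 0 = -8/3)
R(h) = 2 (R(h) = (2*h)/h = 2)
(-57 + K(X))*R(-11) = (-57 - 8/3)*2 = -179/3*2 = -358/3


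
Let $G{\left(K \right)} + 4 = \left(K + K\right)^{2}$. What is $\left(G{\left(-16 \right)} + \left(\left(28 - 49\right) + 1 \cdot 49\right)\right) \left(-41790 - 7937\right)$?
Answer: $-52113896$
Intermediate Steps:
$G{\left(K \right)} = -4 + 4 K^{2}$ ($G{\left(K \right)} = -4 + \left(K + K\right)^{2} = -4 + \left(2 K\right)^{2} = -4 + 4 K^{2}$)
$\left(G{\left(-16 \right)} + \left(\left(28 - 49\right) + 1 \cdot 49\right)\right) \left(-41790 - 7937\right) = \left(\left(-4 + 4 \left(-16\right)^{2}\right) + \left(\left(28 - 49\right) + 1 \cdot 49\right)\right) \left(-41790 - 7937\right) = \left(\left(-4 + 4 \cdot 256\right) + \left(-21 + 49\right)\right) \left(-49727\right) = \left(\left(-4 + 1024\right) + 28\right) \left(-49727\right) = \left(1020 + 28\right) \left(-49727\right) = 1048 \left(-49727\right) = -52113896$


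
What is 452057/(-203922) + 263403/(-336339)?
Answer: -7620669107/2540256354 ≈ -3.0000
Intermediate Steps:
452057/(-203922) + 263403/(-336339) = 452057*(-1/203922) + 263403*(-1/336339) = -452057/203922 - 29267/37371 = -7620669107/2540256354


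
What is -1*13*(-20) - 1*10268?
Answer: -10008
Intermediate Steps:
-1*13*(-20) - 1*10268 = -13*(-20) - 10268 = 260 - 10268 = -10008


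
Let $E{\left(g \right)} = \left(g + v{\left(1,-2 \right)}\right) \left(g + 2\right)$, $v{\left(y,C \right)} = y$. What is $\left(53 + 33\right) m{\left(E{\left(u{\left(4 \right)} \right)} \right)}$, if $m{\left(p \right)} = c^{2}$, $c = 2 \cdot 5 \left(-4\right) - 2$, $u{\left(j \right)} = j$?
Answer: $151704$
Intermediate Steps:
$E{\left(g \right)} = \left(1 + g\right) \left(2 + g\right)$ ($E{\left(g \right)} = \left(g + 1\right) \left(g + 2\right) = \left(1 + g\right) \left(2 + g\right)$)
$c = -42$ ($c = 10 \left(-4\right) - 2 = -40 - 2 = -42$)
$m{\left(p \right)} = 1764$ ($m{\left(p \right)} = \left(-42\right)^{2} = 1764$)
$\left(53 + 33\right) m{\left(E{\left(u{\left(4 \right)} \right)} \right)} = \left(53 + 33\right) 1764 = 86 \cdot 1764 = 151704$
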